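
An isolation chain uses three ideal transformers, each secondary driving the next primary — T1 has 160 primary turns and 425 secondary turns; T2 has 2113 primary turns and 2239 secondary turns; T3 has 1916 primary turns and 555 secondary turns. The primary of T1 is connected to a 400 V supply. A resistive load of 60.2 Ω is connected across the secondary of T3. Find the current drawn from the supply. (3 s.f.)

After T1: V = 400.00 × 425/160 = 1062.5 V.
After T2: V = 1062.5 × 2239/2113 = 1125.9 V.
After T3: V = 1125.9 × 555/1916 = 326.12 V.
I_load = 326.12/60.2 = 5.4173 A, so P_out = 326.12 × 5.4173 = 1766.7 W.
All ideal ⇒ P_in = P_out, so I_supply = 1766.7/400 = 4.42 A.

I_supply ≈ 4.42 A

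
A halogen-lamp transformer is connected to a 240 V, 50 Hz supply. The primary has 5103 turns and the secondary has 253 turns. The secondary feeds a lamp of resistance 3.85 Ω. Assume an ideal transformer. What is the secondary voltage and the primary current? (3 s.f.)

V_s ≈ 11.9 V, I_p ≈ 0.153 A

V_s = V_p × N_s/N_p = 240 × 253/5103 = 11.899 V.
I_s = V_s/R = 11.899/3.85 = 3.0906 A.
I_p = I_s × N_s/N_p = 3.0906 × 253/5103 = 0.153 A.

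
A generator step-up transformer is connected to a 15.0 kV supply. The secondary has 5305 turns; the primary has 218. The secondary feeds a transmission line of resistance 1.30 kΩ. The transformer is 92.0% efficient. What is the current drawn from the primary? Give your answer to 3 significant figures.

I_p ≈ 7430 A

V_s = 15000 × 5305/218 = 365020 V.
I_s = V_s/R = 365020/1300 = 280.79 A.
P_out = V_s I_s = 365020 × 280.79 = 1.0249×10^8 W.
P_in = P_out/η = 1.0249×10^8/0.920 = 1.1141×10^8 W.
I_p = P_in/V_p = 1.1141×10^8/15000 = 7430 A.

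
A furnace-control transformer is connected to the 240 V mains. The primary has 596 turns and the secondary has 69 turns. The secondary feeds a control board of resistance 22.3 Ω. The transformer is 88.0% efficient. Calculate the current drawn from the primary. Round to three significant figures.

V_s = 240 × 69/596 = 27.785 V.
I_s = V_s/R = 27.785/22.3 = 1.2460 A.
P_out = V_s I_s = 27.785 × 1.2460 = 34.620 W.
P_in = P_out/η = 34.620/0.880 = 39.341 W.
I_p = P_in/V_p = 39.341/240 = 0.164 A.

I_p ≈ 0.164 A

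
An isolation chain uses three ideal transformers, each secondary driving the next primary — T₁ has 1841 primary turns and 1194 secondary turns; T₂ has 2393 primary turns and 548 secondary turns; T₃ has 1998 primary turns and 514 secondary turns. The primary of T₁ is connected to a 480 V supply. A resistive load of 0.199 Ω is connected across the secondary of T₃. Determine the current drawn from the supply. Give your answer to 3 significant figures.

I_supply ≈ 3.52 A

After T₁: V = 480.00 × 1194/1841 = 311.31 V.
After T₂: V = 311.31 × 548/2393 = 71.290 V.
After T₃: V = 71.290 × 514/1998 = 18.340 V.
I_load = 18.340/0.199 = 92.160 A, so P_out = 18.340 × 92.160 = 1690.2 W.
All ideal ⇒ P_in = P_out, so I_supply = 1690.2/480 = 3.52 A.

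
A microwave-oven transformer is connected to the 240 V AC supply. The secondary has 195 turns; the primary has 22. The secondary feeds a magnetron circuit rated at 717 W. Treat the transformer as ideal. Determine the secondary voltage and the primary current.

V_s ≈ 2130 V, I_p ≈ 2.99 A

V_s = V_p × N_s/N_p = 240 × 195/22 = 2127.3 V.
I_s = P/V_s = 717/2127.3 = 0.33705 A.
I_p = I_s × N_s/N_p = 0.33705 × 195/22 = 2.99 A.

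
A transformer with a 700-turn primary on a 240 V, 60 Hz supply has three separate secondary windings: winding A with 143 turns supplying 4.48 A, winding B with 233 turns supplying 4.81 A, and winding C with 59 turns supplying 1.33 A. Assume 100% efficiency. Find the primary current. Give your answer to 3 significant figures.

V_A = 240 × 143/700 = 49.029 V; V_B = 240 × 233/700 = 79.886 V; V_C = 240 × 59/700 = 20.229 V.
P_out = V_A I_A + V_B I_B + V_C I_C = 49.029×4.48 + 79.886×4.81 + 20.229×1.33 = 219.65 + 384.25 + 26.904 = 630.80 W.
Ideal ⇒ P_in = P_out, so I_p = P_out/V_p = 630.80/240 = 2.63 A.

I_p ≈ 2.63 A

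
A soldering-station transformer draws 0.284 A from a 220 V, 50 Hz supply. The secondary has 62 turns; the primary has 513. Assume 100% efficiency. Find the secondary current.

I_s ≈ 2.35 A

I_s/I_p = N_p/N_s, so I_s = 0.284 × 513/62 = 2.35 A.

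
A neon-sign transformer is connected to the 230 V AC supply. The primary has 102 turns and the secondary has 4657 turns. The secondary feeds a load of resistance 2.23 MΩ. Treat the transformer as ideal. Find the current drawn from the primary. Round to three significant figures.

I_p ≈ 0.215 A

V_s = V_p × N_s/N_p = 230 × 4657/102 = 10501 V.
I_s = V_s/R = 10501/(2.23×10^6) = 0.0047090 A.
For an ideal transformer I_p N_p = I_s N_s, so I_p = 0.0047090 × 4657/102 = 0.215 A.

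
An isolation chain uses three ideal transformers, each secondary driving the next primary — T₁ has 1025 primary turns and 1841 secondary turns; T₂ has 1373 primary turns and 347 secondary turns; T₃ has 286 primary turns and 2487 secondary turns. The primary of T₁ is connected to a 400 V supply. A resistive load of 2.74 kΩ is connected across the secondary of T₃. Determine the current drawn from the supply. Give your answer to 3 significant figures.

After T₁: V = 400.00 × 1841/1025 = 718.44 V.
After T₂: V = 718.44 × 347/1373 = 181.57 V.
After T₃: V = 181.57 × 2487/286 = 1578.9 V.
I_load = 1578.9/2740 = 0.57625 A, so P_out = 1578.9 × 0.57625 = 909.84 W.
All ideal ⇒ P_in = P_out, so I_supply = 909.84/400 = 2.27 A.

I_supply ≈ 2.27 A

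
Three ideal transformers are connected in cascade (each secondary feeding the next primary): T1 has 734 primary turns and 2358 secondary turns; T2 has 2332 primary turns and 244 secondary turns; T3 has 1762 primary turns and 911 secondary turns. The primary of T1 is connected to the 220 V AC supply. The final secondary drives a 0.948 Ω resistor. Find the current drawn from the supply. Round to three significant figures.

Secondary of T1: V = 220.00 × 2358/734 = 706.76 V.
Secondary of T2: V = 706.76 × 244/2332 = 73.949 V.
Secondary of T3: V = 73.949 × 911/1762 = 38.234 V.
I_load = 38.234/0.948 = 40.331 A, so P_out = 38.234 × 40.331 = 1542.0 W.
All ideal ⇒ P_in = P_out, so I_supply = 1542.0/220 = 7.01 A.

I_supply ≈ 7.01 A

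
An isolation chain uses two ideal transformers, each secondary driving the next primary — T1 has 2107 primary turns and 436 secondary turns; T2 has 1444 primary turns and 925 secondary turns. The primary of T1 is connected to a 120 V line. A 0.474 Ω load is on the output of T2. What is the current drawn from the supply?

I_supply ≈ 4.45 A

Secondary of T1: V = 120.00 × 436/2107 = 24.832 V.
Secondary of T2: V = 24.832 × 925/1444 = 15.907 V.
I_load = 15.907/0.474 = 33.558 A, so P_out = 15.907 × 33.558 = 533.80 W.
All ideal ⇒ P_in = P_out, so I_supply = 533.80/120 = 4.45 A.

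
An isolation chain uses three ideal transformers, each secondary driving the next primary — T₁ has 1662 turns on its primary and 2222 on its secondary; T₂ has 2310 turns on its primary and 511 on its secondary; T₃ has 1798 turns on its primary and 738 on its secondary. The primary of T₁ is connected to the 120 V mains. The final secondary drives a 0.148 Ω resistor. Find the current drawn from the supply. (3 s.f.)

After T₁: V = 120.00 × 2222/1662 = 160.43 V.
After T₂: V = 160.43 × 511/2310 = 35.490 V.
After T₃: V = 35.490 × 738/1798 = 14.567 V.
I_load = 14.567/0.148 = 98.426 A, so P_out = 14.567 × 98.426 = 1433.8 W.
All ideal ⇒ P_in = P_out, so I_supply = 1433.8/120 = 11.9 A.

I_supply ≈ 11.9 A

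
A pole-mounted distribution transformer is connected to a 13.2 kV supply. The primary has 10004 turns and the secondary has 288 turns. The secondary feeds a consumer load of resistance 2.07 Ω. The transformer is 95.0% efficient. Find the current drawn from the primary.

I_p ≈ 5.56 A

V_s = 13200 × 288/10004 = 380.01 V.
I_s = V_s/R = 380.01/2.07 = 183.58 A.
P_out = V_s I_s = 380.01 × 183.58 = 69761 W.
P_in = P_out/η = 69761/0.950 = 73433 W.
I_p = P_in/V_p = 73433/13200 = 5.56 A.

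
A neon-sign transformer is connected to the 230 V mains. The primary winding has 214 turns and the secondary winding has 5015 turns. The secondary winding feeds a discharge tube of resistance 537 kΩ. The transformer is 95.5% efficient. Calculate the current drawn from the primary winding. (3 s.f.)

I_p ≈ 0.246 A

V_s = 230 × 5015/214 = 5390.0 V.
I_s = V_s/R = 5390.0/537000 = 0.010037 A.
P_out = V_s I_s = 5390.0 × 0.010037 = 54.100 W.
P_in = P_out/η = 54.100/0.955 = 56.649 W.
I_p = P_in/V_p = 56.649/230 = 0.246 A.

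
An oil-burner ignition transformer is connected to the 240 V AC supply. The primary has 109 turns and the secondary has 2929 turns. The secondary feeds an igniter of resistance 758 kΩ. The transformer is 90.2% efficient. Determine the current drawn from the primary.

V_s = 240 × 2929/109 = 6449.2 V.
I_s = V_s/R = 6449.2/758000 = 0.0085081 A.
P_out = V_s I_s = 6449.2 × 0.0085081 = 54.871 W.
P_in = P_out/η = 54.871/0.902 = 60.832 W.
I_p = P_in/V_p = 60.832/240 = 0.253 A.

I_p ≈ 0.253 A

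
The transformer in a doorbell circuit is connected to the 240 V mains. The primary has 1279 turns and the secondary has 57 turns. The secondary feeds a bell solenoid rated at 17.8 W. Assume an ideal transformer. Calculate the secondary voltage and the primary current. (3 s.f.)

V_s ≈ 10.7 V, I_p ≈ 0.0742 A

V_s = V_p × N_s/N_p = 240 × 57/1279 = 10.696 V.
I_s = P/V_s = 17.8/10.696 = 1.6642 A.
I_p = I_s × N_s/N_p = 1.6642 × 57/1279 = 0.0742 A.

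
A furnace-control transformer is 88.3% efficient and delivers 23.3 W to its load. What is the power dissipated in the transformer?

P_loss ≈ 3.09 W

P_in = P_out/η = 23.3/0.883 = 26.3873 W.
P_loss = P_in − P_out = 26.3873 − 23.3 = 3.09 W.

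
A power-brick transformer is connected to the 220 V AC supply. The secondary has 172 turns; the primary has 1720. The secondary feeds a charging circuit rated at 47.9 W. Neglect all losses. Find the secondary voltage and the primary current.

V_s = V_p × N_s/N_p = 220 × 172/1720 = 22.000 V.
I_s = P/V_s = 47.9/22.000 = 2.1773 A.
I_p = I_s × N_s/N_p = 2.1773 × 172/1720 = 0.218 A.

V_s ≈ 22.0 V, I_p ≈ 0.218 A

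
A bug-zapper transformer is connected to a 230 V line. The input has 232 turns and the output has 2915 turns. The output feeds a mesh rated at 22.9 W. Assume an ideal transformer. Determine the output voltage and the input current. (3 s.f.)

V_out = V_in × N_out/N_in = 230 × 2915/232 = 2889.9 V.
I_out = P/V_out = 22.9/2889.9 = 0.0079242 A.
I_in = I_out × N_out/N_in = 0.0079242 × 2915/232 = 0.0996 A.

V_out ≈ 2890 V, I_in ≈ 0.0996 A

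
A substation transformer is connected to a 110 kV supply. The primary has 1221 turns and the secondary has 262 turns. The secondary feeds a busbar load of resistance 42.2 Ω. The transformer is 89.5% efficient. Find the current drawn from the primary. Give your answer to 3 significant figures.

V_s = 110000 × 262/1221 = 23604 V.
I_s = V_s/R = 23604/42.2 = 559.33 A.
P_out = V_s I_s = 23604 × 559.33 = 1.3202×10^7 W.
P_in = P_out/η = 1.3202×10^7/0.895 = 1.4751×10^7 W.
I_p = P_in/V_p = 1.4751×10^7/110000 = 134 A.

I_p ≈ 134 A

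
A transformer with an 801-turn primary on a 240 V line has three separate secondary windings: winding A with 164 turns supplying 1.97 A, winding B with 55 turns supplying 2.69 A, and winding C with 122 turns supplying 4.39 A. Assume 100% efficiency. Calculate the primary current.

I_p ≈ 1.26 A

V_A = 240 × 164/801 = 49.139 V; V_B = 240 × 55/801 = 16.479 V; V_C = 240 × 122/801 = 36.554 V.
P_out = V_A I_A + V_B I_B + V_C I_C = 49.139×1.97 + 16.479×2.69 + 36.554×4.39 = 96.803 + 44.330 + 160.47 = 301.61 W.
Ideal ⇒ P_in = P_out, so I_p = P_out/V_p = 301.61/240 = 1.26 A.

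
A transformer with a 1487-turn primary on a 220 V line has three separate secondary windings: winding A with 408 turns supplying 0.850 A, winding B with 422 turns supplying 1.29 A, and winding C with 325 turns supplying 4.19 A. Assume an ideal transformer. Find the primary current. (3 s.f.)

I_p ≈ 1.52 A

V_A = 220 × 408/1487 = 60.363 V; V_B = 220 × 422/1487 = 62.434 V; V_C = 220 × 325/1487 = 48.083 V.
P_out = V_A I_A + V_B I_B + V_C I_C = 60.363×0.850 + 62.434×1.29 + 48.083×4.19 = 51.309 + 80.540 + 201.47 = 333.32 W.
Ideal ⇒ P_in = P_out, so I_p = P_out/V_p = 333.32/220 = 1.52 A.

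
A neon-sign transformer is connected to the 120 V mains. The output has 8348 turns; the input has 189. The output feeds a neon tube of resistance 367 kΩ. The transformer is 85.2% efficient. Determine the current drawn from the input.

I_in ≈ 0.749 A

V_out = 120 × 8348/189 = 5300.3 V.
I_out = V_out/R = 5300.3/367000 = 0.014442 A.
P_out = V_out I_out = 5300.3 × 0.014442 = 76.549 W.
P_in = P_out/η = 76.549/0.852 = 89.846 W.
I_in = P_in/V_in = 89.846/120 = 0.749 A.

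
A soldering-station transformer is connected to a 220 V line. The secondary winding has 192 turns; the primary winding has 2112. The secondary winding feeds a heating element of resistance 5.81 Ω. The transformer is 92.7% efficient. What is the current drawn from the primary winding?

V_s = 220 × 192/2112 = 20.000 V.
I_s = V_s/R = 20.000/5.81 = 3.4423 A.
P_out = V_s I_s = 20.000 × 3.4423 = 68.847 W.
P_in = P_out/η = 68.847/0.927 = 74.268 W.
I_p = P_in/V_p = 74.268/220 = 0.338 A.

I_p ≈ 0.338 A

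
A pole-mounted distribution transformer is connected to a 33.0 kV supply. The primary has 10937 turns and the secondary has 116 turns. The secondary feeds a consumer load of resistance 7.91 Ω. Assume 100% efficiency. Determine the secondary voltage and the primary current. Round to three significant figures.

V_s = V_p × N_s/N_p = 33000 × 116/10937 = 350.00 V.
I_s = V_s/R = 350.00/7.91 = 44.248 A.
I_p = I_s × N_s/N_p = 44.248 × 116/10937 = 0.469 A.

V_s ≈ 350 V, I_p ≈ 0.469 A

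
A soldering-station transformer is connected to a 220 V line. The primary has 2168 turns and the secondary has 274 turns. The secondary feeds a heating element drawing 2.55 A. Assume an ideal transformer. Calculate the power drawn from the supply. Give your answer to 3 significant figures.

P ≈ 70.9 W

I_p = I_s × N_s/N_p = 2.55 × 274/2168 = 0.32228 A.
P = V_p I_p = 220 × 0.32228 = 70.9 W.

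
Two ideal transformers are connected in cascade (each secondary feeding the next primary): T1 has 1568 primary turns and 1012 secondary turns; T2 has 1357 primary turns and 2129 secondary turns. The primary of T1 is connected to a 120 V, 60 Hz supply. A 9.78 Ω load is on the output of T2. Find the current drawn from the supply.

After T1: V = 120.00 × 1012/1568 = 77.449 V.
After T2: V = 77.449 × 2129/1357 = 121.51 V.
I_load = 121.51/9.78 = 12.424 A, so P_out = 121.51 × 12.424 = 1509.7 W.
All ideal ⇒ P_in = P_out, so I_supply = 1509.7/120 = 12.6 A.

I_supply ≈ 12.6 A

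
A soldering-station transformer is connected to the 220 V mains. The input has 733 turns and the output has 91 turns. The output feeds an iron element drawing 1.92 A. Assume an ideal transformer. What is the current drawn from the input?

For an ideal transformer I_in N_in = I_out N_out, so I_in = 1.92 × 91/733 = 0.238 A.

I_in ≈ 0.238 A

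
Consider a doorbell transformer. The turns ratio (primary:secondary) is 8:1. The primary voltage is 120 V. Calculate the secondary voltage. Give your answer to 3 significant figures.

V_s ≈ 15.0 V

V_s/V_p = N_s/N_p, so V_s = 120 × 1/8 = 15.0 V.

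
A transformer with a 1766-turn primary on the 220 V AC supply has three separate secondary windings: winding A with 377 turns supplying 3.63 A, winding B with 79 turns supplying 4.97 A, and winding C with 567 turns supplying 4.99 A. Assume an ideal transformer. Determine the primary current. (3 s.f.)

V_A = 220 × 377/1766 = 46.965 V; V_B = 220 × 79/1766 = 9.8414 V; V_C = 220 × 567/1766 = 70.634 V.
P_out = V_A I_A + V_B I_B + V_C I_C = 46.965×3.63 + 9.8414×4.97 + 70.634×4.99 = 170.48 + 48.912 + 352.46 = 571.86 W.
Ideal ⇒ P_in = P_out, so I_p = P_out/V_p = 571.86/220 = 2.60 A.

I_p ≈ 2.60 A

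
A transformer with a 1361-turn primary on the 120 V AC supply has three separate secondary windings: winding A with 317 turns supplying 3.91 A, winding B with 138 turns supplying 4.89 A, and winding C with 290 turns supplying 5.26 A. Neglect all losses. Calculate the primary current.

I_p ≈ 2.53 A

V_A = 120 × 317/1361 = 27.950 V; V_B = 120 × 138/1361 = 12.168 V; V_C = 120 × 290/1361 = 25.569 V.
P_out = V_A I_A + V_B I_B + V_C I_C = 27.950×3.91 + 12.168×4.89 + 25.569×5.26 = 109.28 + 59.499 + 134.50 = 303.28 W.
Ideal ⇒ P_in = P_out, so I_p = P_out/V_p = 303.28/120 = 2.53 A.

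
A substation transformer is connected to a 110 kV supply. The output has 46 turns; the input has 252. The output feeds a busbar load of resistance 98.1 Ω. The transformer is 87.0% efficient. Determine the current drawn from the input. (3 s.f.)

V_out = 110000 × 46/252 = 20079 V.
I_out = V_out/R = 20079/98.1 = 204.68 A.
P_out = V_out I_out = 20079 × 204.68 = 4.1099×10^6 W.
P_in = P_out/η = 4.1099×10^6/0.870 = 4.7240×10^6 W.
I_in = P_in/V_in = 4.7240×10^6/110000 = 42.9 A.

I_in ≈ 42.9 A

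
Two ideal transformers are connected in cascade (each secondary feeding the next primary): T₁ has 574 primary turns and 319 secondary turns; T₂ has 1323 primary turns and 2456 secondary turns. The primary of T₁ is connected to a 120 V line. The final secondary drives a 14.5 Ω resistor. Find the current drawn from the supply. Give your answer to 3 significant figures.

I_supply ≈ 8.81 A

Secondary of T₁: V = 120.00 × 319/574 = 66.690 V.
Secondary of T₂: V = 66.690 × 2456/1323 = 123.80 V.
I_load = 123.80/14.5 = 8.5381 A, so P_out = 123.80 × 8.5381 = 1057.0 W.
All ideal ⇒ P_in = P_out, so I_supply = 1057.0/120 = 8.81 A.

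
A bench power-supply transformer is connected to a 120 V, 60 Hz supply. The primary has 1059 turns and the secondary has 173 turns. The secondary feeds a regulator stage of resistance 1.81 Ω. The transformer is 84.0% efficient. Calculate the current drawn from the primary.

V_s = 120 × 173/1059 = 19.603 V.
I_s = V_s/R = 19.603/1.81 = 10.831 A.
P_out = V_s I_s = 19.603 × 10.831 = 212.32 W.
P_in = P_out/η = 212.32/0.840 = 252.76 W.
I_p = P_in/V_p = 252.76/120 = 2.11 A.

I_p ≈ 2.11 A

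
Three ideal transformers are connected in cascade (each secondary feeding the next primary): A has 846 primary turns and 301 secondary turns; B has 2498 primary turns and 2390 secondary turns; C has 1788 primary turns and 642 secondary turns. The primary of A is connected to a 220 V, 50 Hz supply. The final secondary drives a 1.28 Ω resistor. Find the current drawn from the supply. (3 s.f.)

I_supply ≈ 2.57 A

After A: V = 220.00 × 301/846 = 78.274 V.
After B: V = 78.274 × 2390/2498 = 74.890 V.
After C: V = 74.890 × 642/1788 = 26.890 V.
I_load = 26.890/1.28 = 21.008 A, so P_out = 26.890 × 21.008 = 564.90 W.
All ideal ⇒ P_in = P_out, so I_supply = 564.90/220 = 2.57 A.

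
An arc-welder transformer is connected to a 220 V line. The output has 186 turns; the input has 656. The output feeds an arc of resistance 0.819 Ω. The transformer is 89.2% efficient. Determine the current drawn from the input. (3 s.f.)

I_in ≈ 24.2 A

V_out = 220 × 186/656 = 62.378 V.
I_out = V_out/R = 62.378/0.819 = 76.164 A.
P_out = V_out I_out = 62.378 × 76.164 = 4750.9 W.
P_in = P_out/η = 4750.9/0.892 = 5326.2 W.
I_in = P_in/V_in = 5326.2/220 = 24.2 A.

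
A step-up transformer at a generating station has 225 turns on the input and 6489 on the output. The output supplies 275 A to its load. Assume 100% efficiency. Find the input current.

I_in ≈ 7930 A

For an ideal transformer I_in/I_out = N_out/N_in, so I_in = 275 × 6489/225 = 7930 A.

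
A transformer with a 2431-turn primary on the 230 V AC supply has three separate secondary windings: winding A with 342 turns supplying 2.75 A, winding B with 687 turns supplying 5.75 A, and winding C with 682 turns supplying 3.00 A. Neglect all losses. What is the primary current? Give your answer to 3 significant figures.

I_p ≈ 2.85 A

V_A = 230 × 342/2431 = 32.357 V; V_B = 230 × 687/2431 = 64.998 V; V_C = 230 × 682/2431 = 64.525 V.
P_out = V_A I_A + V_B I_B + V_C I_C = 32.357×2.75 + 64.998×5.75 + 64.525×3.00 = 88.982 + 373.74 + 193.57 = 656.29 W.
Ideal ⇒ P_in = P_out, so I_p = P_out/V_p = 656.29/230 = 2.85 A.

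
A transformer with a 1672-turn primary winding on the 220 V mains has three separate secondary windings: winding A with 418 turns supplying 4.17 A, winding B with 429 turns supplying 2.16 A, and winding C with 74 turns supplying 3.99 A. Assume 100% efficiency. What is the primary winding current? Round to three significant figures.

V_A = 220 × 418/1672 = 55.000 V; V_B = 220 × 429/1672 = 56.447 V; V_C = 220 × 74/1672 = 9.7368 V.
P_out = V_A I_A + V_B I_B + V_C I_C = 55.000×4.17 + 56.447×2.16 + 9.7368×3.99 = 229.35 + 121.93 + 38.850 = 390.13 W.
Ideal ⇒ P_in = P_out, so I_p = P_out/V_p = 390.13/220 = 1.77 A.

I_p ≈ 1.77 A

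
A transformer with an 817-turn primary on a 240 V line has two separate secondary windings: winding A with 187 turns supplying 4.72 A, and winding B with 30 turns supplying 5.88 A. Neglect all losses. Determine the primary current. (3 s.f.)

V_A = 240 × 187/817 = 54.933 V; V_B = 240 × 30/817 = 8.8127 V.
P_out = V_A I_A + V_B I_B = 54.933×4.72 + 8.8127×5.88 = 259.28 + 51.819 = 311.10 W.
Ideal ⇒ P_in = P_out, so I_p = P_out/V_p = 311.10/240 = 1.30 A.

I_p ≈ 1.30 A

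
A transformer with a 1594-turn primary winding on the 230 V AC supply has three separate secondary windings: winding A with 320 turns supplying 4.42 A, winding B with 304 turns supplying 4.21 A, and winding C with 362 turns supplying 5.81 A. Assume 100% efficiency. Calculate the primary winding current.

V_A = 230 × 320/1594 = 46.173 V; V_B = 230 × 304/1594 = 43.864 V; V_C = 230 × 362/1594 = 52.233 V.
P_out = V_A I_A + V_B I_B + V_C I_C = 46.173×4.42 + 43.864×4.21 + 52.233×5.81 = 204.09 + 184.67 + 303.48 = 692.23 W.
Ideal ⇒ P_in = P_out, so I_p = P_out/V_p = 692.23/230 = 3.01 A.

I_p ≈ 3.01 A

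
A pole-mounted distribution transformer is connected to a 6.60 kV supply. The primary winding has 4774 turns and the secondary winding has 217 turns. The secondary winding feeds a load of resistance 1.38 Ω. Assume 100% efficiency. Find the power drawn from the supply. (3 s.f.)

V_s = V_p × N_s/N_p = 6600 × 217/4774 = 300.00 V.
I_s = V_s/R = 300.00/1.38 = 217.39 A.
I_p = I_s × N_s/N_p = 217.39 × 217/4774 = 9.8814 A.
P = V_p I_p = 6600 × 9.8814 = 65200 W.

P ≈ 65200 W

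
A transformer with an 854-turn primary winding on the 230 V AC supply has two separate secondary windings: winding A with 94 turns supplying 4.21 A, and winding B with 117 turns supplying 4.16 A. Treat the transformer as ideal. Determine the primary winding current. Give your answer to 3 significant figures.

V_A = 230 × 94/854 = 25.316 V; V_B = 230 × 117/854 = 31.511 V.
P_out = V_A I_A + V_B I_B = 25.316×4.21 + 31.511×4.16 = 106.58 + 131.08 = 237.66 W.
Ideal ⇒ P_in = P_out, so I_p = P_out/V_p = 237.66/230 = 1.03 A.

I_p ≈ 1.03 A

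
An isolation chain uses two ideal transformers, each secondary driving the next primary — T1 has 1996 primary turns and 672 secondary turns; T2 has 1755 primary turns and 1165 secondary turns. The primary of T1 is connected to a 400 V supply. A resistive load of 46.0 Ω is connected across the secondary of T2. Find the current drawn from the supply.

Secondary of T1: V = 400.00 × 672/1996 = 134.67 V.
Secondary of T2: V = 134.67 × 1165/1755 = 89.396 V.
I_load = 89.396/46.0 = 1.9434 A, so P_out = 89.396 × 1.9434 = 173.73 W.
All ideal ⇒ P_in = P_out, so I_supply = 173.73/400 = 0.434 A.

I_supply ≈ 0.434 A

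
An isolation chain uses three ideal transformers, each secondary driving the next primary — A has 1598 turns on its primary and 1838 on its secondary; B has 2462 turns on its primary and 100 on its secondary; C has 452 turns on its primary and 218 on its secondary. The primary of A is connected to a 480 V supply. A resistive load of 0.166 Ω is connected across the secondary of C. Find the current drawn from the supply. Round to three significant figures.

Secondary of A: V = 480.00 × 1838/1598 = 552.09 V.
Secondary of B: V = 552.09 × 100/2462 = 22.424 V.
Secondary of C: V = 22.424 × 218/452 = 10.815 V.
I_load = 10.815/0.166 = 65.153 A, so P_out = 10.815 × 65.153 = 704.65 W.
All ideal ⇒ P_in = P_out, so I_supply = 704.65/480 = 1.47 A.

I_supply ≈ 1.47 A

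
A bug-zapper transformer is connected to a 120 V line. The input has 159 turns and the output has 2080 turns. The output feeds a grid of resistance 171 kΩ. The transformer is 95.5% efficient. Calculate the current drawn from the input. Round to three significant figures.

I_in ≈ 0.126 A

V_out = 120 × 2080/159 = 1569.8 V.
I_out = V_out/R = 1569.8/171000 = 0.0091802 A.
P_out = V_out I_out = 1569.8 × 0.0091802 = 14.411 W.
P_in = P_out/η = 14.411/0.955 = 15.090 W.
I_in = P_in/V_in = 15.090/120 = 0.126 A.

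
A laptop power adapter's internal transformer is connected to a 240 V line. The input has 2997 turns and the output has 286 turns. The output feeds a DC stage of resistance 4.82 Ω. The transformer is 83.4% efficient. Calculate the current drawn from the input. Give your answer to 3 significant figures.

V_out = 240 × 286/2997 = 22.903 V.
I_out = V_out/R = 22.903/4.82 = 4.7516 A.
P_out = V_out I_out = 22.903 × 4.7516 = 108.83 W.
P_in = P_out/η = 108.83/0.834 = 130.49 W.
I_in = P_in/V_in = 130.49/240 = 0.544 A.

I_in ≈ 0.544 A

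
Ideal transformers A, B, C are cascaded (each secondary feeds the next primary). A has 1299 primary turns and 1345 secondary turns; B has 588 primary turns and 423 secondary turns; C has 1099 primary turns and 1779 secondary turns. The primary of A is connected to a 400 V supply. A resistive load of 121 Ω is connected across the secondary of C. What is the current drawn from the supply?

I_supply ≈ 4.81 A

After A: V = 400.00 × 1345/1299 = 414.16 V.
After B: V = 414.16 × 423/588 = 297.95 V.
After C: V = 297.95 × 1779/1099 = 482.30 V.
I_load = 482.30/121 = 3.9859 A, so P_out = 482.30 × 3.9859 = 1922.4 W.
All ideal ⇒ P_in = P_out, so I_supply = 1922.4/400 = 4.81 A.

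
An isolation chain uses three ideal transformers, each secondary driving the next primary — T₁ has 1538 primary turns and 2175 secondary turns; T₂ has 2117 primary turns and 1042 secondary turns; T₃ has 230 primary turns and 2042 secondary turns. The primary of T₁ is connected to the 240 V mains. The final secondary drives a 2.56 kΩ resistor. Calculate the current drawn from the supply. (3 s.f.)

Secondary of T₁: V = 240.00 × 2175/1538 = 339.40 V.
Secondary of T₂: V = 339.40 × 1042/2117 = 167.06 V.
Secondary of T₃: V = 167.06 × 2042/230 = 1483.2 V.
I_load = 1483.2/2560 = 0.57936 A, so P_out = 1483.2 × 0.57936 = 859.29 W.
All ideal ⇒ P_in = P_out, so I_supply = 859.29/240 = 3.58 A.

I_supply ≈ 3.58 A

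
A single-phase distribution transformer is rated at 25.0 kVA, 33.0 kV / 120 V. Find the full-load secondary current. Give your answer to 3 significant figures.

I_s = S/V_s = 25000/120 = 208 A.

I_s ≈ 208 A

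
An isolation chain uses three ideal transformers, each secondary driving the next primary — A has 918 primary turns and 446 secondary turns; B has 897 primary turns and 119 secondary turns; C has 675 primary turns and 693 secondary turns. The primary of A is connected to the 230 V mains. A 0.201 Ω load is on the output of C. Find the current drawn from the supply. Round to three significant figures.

Secondary of A: V = 230.00 × 446/918 = 111.74 V.
Secondary of B: V = 111.74 × 119/897 = 14.824 V.
Secondary of C: V = 14.824 × 693/675 = 15.220 V.
I_load = 15.220/0.201 = 75.720 A, so P_out = 15.220 × 75.720 = 1152.4 W.
All ideal ⇒ P_in = P_out, so I_supply = 1152.4/230 = 5.01 A.

I_supply ≈ 5.01 A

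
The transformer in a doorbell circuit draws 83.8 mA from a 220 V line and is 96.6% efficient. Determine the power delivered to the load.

P_in = V_p I_p = 220 × 0.0838 = 18.436 W.
P_out = η P_in = 0.966 × 18.436 = 17.8 W.

P_out ≈ 17.8 W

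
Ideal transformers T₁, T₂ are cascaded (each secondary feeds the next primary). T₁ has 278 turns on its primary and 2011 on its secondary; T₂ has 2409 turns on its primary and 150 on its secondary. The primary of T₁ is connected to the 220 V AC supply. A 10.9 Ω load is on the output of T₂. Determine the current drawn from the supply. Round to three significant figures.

I_supply ≈ 4.09 A

Secondary of T₁: V = 220.00 × 2011/278 = 1591.4 V.
Secondary of T₂: V = 1591.4 × 150/2409 = 99.093 V.
I_load = 99.093/10.9 = 9.0911 A, so P_out = 99.093 × 9.0911 = 900.87 W.
All ideal ⇒ P_in = P_out, so I_supply = 900.87/220 = 4.09 A.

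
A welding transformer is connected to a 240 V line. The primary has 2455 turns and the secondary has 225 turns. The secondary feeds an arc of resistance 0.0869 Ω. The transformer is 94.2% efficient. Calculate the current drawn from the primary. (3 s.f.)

I_p ≈ 24.6 A

V_s = 240 × 225/2455 = 21.996 V.
I_s = V_s/R = 21.996/0.0869 = 253.12 A.
P_out = V_s I_s = 21.996 × 253.12 = 5567.6 W.
P_in = P_out/η = 5567.6/0.942 = 5910.4 W.
I_p = P_in/V_p = 5910.4/240 = 24.6 A.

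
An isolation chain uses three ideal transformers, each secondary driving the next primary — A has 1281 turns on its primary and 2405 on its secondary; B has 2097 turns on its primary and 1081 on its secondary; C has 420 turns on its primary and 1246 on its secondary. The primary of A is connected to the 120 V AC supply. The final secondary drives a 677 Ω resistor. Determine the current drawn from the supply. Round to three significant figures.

I_supply ≈ 1.46 A

Secondary of A: V = 120.00 × 2405/1281 = 225.29 V.
Secondary of B: V = 225.29 × 1081/2097 = 116.14 V.
Secondary of C: V = 116.14 × 1246/420 = 344.54 V.
I_load = 344.54/677 = 0.50893 A, so P_out = 344.54 × 0.50893 = 175.35 W.
All ideal ⇒ P_in = P_out, so I_supply = 175.35/120 = 1.46 A.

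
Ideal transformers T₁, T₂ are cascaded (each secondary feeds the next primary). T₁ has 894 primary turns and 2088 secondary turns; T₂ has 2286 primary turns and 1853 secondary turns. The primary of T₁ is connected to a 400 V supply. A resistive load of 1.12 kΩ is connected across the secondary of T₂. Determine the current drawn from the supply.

I_supply ≈ 1.28 A

Secondary of T₁: V = 400.00 × 2088/894 = 934.23 V.
Secondary of T₂: V = 934.23 × 1853/2286 = 757.27 V.
I_load = 757.27/1120 = 0.67614 A, so P_out = 757.27 × 0.67614 = 512.02 W.
All ideal ⇒ P_in = P_out, so I_supply = 512.02/400 = 1.28 A.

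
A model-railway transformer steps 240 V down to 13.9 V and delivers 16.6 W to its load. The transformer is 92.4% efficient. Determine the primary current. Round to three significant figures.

P_in = P_out/η = 16.6/0.924 = 17.965 W.
I_p = P_in/V_p = 17.965/240 = 0.0749 A.

I_p ≈ 0.0749 A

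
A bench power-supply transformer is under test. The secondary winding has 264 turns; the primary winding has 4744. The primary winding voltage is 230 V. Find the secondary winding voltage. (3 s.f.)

V_s ≈ 12.8 V

V_s/V_p = N_s/N_p, so V_s = 230 × 264/4744 = 12.8 V.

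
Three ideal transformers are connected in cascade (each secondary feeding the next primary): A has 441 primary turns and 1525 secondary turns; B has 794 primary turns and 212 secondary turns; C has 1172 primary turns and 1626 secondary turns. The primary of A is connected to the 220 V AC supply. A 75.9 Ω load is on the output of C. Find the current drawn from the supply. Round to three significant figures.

After A: V = 220.00 × 1525/441 = 760.77 V.
After B: V = 760.77 × 212/794 = 203.13 V.
After C: V = 203.13 × 1626/1172 = 281.81 V.
I_load = 281.81/75.9 = 3.7130 A, so P_out = 281.81 × 3.7130 = 1046.4 W.
All ideal ⇒ P_in = P_out, so I_supply = 1046.4/220 = 4.76 A.

I_supply ≈ 4.76 A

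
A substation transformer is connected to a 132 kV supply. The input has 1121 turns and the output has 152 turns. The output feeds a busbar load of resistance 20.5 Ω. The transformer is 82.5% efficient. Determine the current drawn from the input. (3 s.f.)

V_out = 132000 × 152/1121 = 17898 V.
I_out = V_out/R = 17898/20.5 = 873.09 A.
P_out = V_out I_out = 17898 × 873.09 = 1.5627×10^7 W.
P_in = P_out/η = 1.5627×10^7/0.825 = 1.8942×10^7 W.
I_in = P_in/V_in = 1.8942×10^7/132000 = 143 A.

I_in ≈ 143 A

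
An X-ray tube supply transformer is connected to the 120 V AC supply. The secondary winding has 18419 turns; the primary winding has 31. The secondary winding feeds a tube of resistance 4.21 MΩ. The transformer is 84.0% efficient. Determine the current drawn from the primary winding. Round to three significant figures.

I_p ≈ 12.0 A

V_s = 120 × 18419/31 = 71299 V.
I_s = V_s/R = 71299/(4.21×10^6) = 0.016936 A.
P_out = V_s I_s = 71299 × 0.016936 = 1207.5 W.
P_in = P_out/η = 1207.5/0.840 = 1437.5 W.
I_p = P_in/V_p = 1437.5/120 = 12.0 A.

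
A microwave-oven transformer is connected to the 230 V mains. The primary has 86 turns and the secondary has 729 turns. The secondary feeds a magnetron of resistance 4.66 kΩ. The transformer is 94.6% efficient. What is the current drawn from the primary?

V_s = 230 × 729/86 = 1949.7 V.
I_s = V_s/R = 1949.7/4660 = 0.41838 A.
P_out = V_s I_s = 1949.7 × 0.41838 = 815.70 W.
P_in = P_out/η = 815.70/0.946 = 862.26 W.
I_p = P_in/V_p = 862.26/230 = 3.75 A.

I_p ≈ 3.75 A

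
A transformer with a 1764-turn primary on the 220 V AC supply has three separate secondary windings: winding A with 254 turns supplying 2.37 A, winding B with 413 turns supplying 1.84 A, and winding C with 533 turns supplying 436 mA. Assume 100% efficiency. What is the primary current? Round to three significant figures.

V_A = 220 × 254/1764 = 31.678 V; V_B = 220 × 413/1764 = 51.508 V; V_C = 220 × 533/1764 = 66.474 V.
P_out = V_A I_A + V_B I_B + V_C I_C = 31.678×2.37 + 51.508×1.84 + 66.474×0.436 = 75.077 + 94.775 + 28.983 = 198.83 W.
Ideal ⇒ P_in = P_out, so I_p = P_out/V_p = 198.83/220 = 0.904 A.

I_p ≈ 0.904 A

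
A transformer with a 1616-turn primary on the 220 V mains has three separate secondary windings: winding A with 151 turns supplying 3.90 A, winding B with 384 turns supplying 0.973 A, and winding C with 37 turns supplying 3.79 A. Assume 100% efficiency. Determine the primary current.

V_A = 220 × 151/1616 = 20.557 V; V_B = 220 × 384/1616 = 52.277 V; V_C = 220 × 37/1616 = 5.0371 V.
P_out = V_A I_A + V_B I_B + V_C I_C = 20.557×3.90 + 52.277×0.973 + 5.0371×3.79 = 80.172 + 50.866 + 19.091 = 150.13 W.
Ideal ⇒ P_in = P_out, so I_p = P_out/V_p = 150.13/220 = 0.682 A.

I_p ≈ 0.682 A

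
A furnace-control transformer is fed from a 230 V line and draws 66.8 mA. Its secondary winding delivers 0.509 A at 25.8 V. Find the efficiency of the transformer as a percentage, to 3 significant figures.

η ≈ 85.5%

P_in = 230 × 0.0668 = 15.3640 W.
P_out = 25.8 × 0.509 = 13.1322 W.
η = P_out/P_in = 13.1322/15.3640 = 0.855.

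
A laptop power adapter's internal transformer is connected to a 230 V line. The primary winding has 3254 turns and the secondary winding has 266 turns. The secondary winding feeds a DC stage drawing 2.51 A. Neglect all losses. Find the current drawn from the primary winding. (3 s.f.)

For an ideal transformer I_p N_p = I_s N_s, so I_p = 2.51 × 266/3254 = 0.205 A.

I_p ≈ 0.205 A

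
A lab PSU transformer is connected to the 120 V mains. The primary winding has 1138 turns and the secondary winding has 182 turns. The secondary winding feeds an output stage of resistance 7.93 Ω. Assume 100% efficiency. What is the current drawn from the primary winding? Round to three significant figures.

I_p ≈ 0.387 A

V_s = V_p × N_s/N_p = 120 × 182/1138 = 19.192 V.
I_s = V_s/R = 19.192/7.93 = 2.4201 A.
For an ideal transformer I_p N_p = I_s N_s, so I_p = 2.4201 × 182/1138 = 0.387 A.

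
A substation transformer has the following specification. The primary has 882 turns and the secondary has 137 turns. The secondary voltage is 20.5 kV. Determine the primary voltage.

V_p/V_s = N_p/N_s, so V_p = 20500 × 882/137 = 132000 V.

V_p ≈ 132000 V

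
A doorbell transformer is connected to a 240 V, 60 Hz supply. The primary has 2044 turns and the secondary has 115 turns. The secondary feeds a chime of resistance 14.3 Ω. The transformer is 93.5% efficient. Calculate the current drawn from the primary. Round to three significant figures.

V_s = 240 × 115/2044 = 13.503 V.
I_s = V_s/R = 13.503/14.3 = 0.94426 A.
P_out = V_s I_s = 13.503 × 0.94426 = 12.750 W.
P_in = P_out/η = 12.750/0.935 = 13.637 W.
I_p = P_in/V_p = 13.637/240 = 0.0568 A.

I_p ≈ 0.0568 A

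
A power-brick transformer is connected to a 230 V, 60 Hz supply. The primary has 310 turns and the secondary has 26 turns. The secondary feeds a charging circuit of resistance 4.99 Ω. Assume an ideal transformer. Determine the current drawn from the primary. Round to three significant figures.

I_p ≈ 0.324 A

V_s = V_p × N_s/N_p = 230 × 26/310 = 19.290 V.
I_s = V_s/R = 19.290/4.99 = 3.8658 A.
For an ideal transformer I_p N_p = I_s N_s, so I_p = 3.8658 × 26/310 = 0.324 A.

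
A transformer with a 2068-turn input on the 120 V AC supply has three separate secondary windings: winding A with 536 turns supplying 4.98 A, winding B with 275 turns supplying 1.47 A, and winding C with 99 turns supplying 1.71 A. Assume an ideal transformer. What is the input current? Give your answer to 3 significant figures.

I_in ≈ 1.57 A

V_A = 120 × 536/2068 = 31.103 V; V_B = 120 × 275/2068 = 15.957 V; V_C = 120 × 99/2068 = 5.7447 V.
P_out = V_A I_A + V_B I_B + V_C I_C = 31.103×4.98 + 15.957×1.47 + 5.7447×1.71 = 154.89 + 23.457 + 9.8234 = 188.17 W.
Ideal ⇒ P_in = P_out, so I_in = P_out/V_in = 188.17/120 = 1.57 A.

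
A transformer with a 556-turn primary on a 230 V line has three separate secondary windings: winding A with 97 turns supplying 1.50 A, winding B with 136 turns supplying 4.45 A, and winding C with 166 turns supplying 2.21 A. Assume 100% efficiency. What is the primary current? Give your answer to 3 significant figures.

I_p ≈ 2.01 A

V_A = 230 × 97/556 = 40.126 V; V_B = 230 × 136/556 = 56.259 V; V_C = 230 × 166/556 = 68.669 V.
P_out = V_A I_A + V_B I_B + V_C I_C = 40.126×1.50 + 56.259×4.45 + 68.669×2.21 = 60.189 + 250.35 + 151.76 = 462.30 W.
Ideal ⇒ P_in = P_out, so I_p = P_out/V_p = 462.30/230 = 2.01 A.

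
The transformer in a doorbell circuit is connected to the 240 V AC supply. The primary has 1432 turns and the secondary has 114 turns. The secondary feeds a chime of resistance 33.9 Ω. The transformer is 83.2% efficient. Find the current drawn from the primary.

V_s = 240 × 114/1432 = 19.106 V.
I_s = V_s/R = 19.106/33.9 = 0.56360 A.
P_out = V_s I_s = 19.106 × 0.56360 = 10.768 W.
P_in = P_out/η = 10.768/0.832 = 12.943 W.
I_p = P_in/V_p = 12.943/240 = 0.0539 A.

I_p ≈ 0.0539 A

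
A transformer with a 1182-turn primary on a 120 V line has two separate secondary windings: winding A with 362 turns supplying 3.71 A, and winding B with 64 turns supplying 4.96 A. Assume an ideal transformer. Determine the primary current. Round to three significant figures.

I_p ≈ 1.40 A

V_A = 120 × 362/1182 = 36.751 V; V_B = 120 × 64/1182 = 6.4975 V.
P_out = V_A I_A + V_B I_B = 36.751×3.71 + 6.4975×4.96 = 136.35 + 32.227 = 168.57 W.
Ideal ⇒ P_in = P_out, so I_p = P_out/V_p = 168.57/120 = 1.40 A.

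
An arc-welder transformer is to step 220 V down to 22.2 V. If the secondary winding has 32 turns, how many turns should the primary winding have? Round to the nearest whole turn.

N_p = 317 turns

N_p/N_s = V_p/V_s, so N_p = 32 × 220/22.2 = 317.1 ≈ 317 turns.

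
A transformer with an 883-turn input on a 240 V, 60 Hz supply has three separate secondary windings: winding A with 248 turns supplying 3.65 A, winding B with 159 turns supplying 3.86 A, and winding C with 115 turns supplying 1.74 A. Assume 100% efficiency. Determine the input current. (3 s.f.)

V_A = 240 × 248/883 = 67.407 V; V_B = 240 × 159/883 = 43.216 V; V_C = 240 × 115/883 = 31.257 V.
P_out = V_A I_A + V_B I_B + V_C I_C = 67.407×3.65 + 43.216×3.86 + 31.257×1.74 = 246.03 + 166.81 + 54.387 = 467.24 W.
Ideal ⇒ P_in = P_out, so I_in = P_out/V_in = 467.24/240 = 1.95 A.

I_in ≈ 1.95 A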